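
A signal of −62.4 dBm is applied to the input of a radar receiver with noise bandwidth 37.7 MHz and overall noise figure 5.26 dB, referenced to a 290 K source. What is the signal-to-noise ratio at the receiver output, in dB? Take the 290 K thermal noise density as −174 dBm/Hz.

30.6 dB

Noise floor: N = −174 + 10 log₁₀(B) + NF
10 log₁₀(3.77×10⁷) = 75.76 dB
N = −174 + 75.76 + 5.26 = −92.98 dBm
SNR = P_sig − N = −62.4 − (−92.98) = 30.58 dB → 30.6 dB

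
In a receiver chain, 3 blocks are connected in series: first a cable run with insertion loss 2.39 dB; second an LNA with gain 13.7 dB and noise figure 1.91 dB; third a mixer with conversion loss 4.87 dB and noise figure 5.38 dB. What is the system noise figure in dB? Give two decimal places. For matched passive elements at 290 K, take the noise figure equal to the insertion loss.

4.58 dB

Convert to linear (a loss of L dB is a gain of −L dB): F_i = 10^(NF_i/10), G_i = 10^(G_i,dB/10)
  Stage 1: F_1 = 10^(2.39/10) = 1.734, G_1 = 10^(−2.39/10) = 0.5768
  Stage 2: F_2 = 10^(1.91/10) = 1.552, G_2 = 10^(13.7/10) = 23.44
  Stage 3: F_3 = 10^(5.38/10) = 3.451, G_3 = 10^(−4.87/10) = 0.3258
Friis cascade:
  F = 1.734 + (1.552 − 1)/0.5768 + (3.451 − 1)/13.52 = 2.873
NF = 10 log₁₀(2.873) = 4.58 dB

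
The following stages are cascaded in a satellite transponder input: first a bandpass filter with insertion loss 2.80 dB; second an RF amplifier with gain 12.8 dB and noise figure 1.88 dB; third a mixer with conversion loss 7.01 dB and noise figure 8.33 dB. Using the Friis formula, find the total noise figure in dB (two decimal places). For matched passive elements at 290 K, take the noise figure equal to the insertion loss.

Convert to linear (a loss of L dB is a gain of −L dB): F_i = 10^(NF_i/10), G_i = 10^(G_i,dB/10)
  Stage 1: F_1 = 10^(2.80/10) = 1.905, G_1 = 10^(−2.80/10) = 0.5248
  Stage 2: F_2 = 10^(1.88/10) = 1.542, G_2 = 10^(12.8/10) = 19.05
  Stage 3: F_3 = 10^(8.33/10) = 6.808, G_3 = 10^(−7.01/10) = 0.1991
Friis cascade:
  F = 1.905 + (1.542 − 1)/0.5248 + (6.808 − 1)/10.00 = 3.518
NF = 10 log₁₀(3.518) = 5.46 dB

5.46 dB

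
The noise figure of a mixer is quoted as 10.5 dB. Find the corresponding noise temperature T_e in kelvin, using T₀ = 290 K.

F = 10^(10.5/10) = 11.2202
T_e = (F − 1)·T₀ = (11.2202 − 1) × 290 = 2964 K

2964 K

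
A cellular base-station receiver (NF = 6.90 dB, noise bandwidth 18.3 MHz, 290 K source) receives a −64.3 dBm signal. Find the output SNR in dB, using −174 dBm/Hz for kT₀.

Noise floor: N = −174 + 10 log₁₀(B) + NF
10 log₁₀(1.83×10⁷) = 72.62 dB
N = −174 + 72.62 + 6.90 = −94.48 dBm
SNR = P_sig − N = −64.3 − (−94.48) = 30.18 dB → 30.2 dB

30.2 dB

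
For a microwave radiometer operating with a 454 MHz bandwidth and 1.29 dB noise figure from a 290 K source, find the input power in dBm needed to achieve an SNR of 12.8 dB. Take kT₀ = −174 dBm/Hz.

−73.3 dBm

Sensitivity = −174 + 10 log₁₀(B) + NF + SNR_min
= −174 + 86.57 + 1.29 + 12.8
= −73.34 dBm → −73.3 dBm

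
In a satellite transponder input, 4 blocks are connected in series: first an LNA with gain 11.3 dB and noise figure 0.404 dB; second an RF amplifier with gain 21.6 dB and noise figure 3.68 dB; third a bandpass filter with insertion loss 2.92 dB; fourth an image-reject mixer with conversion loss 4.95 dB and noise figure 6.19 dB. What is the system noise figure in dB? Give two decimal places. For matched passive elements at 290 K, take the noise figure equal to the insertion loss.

0.79 dB

Convert to linear (a loss of L dB is a gain of −L dB): F_i = 10^(NF_i/10), G_i = 10^(G_i,dB/10)
  Stage 1: F_1 = 10^(0.404/10) = 1.097, G_1 = 10^(11.3/10) = 13.49
  Stage 2: F_2 = 10^(3.68/10) = 2.333, G_2 = 10^(21.6/10) = 144.5
  Stage 3: F_3 = 10^(2.92/10) = 1.959, G_3 = 10^(−2.92/10) = 0.5105
  Stage 4: F_4 = 10^(6.19/10) = 4.159, G_4 = 10^(−4.95/10) = 0.3199
Friis cascade:
  F = 1.097 + (2.333 − 1)/13.49 + (1.959 − 1)/1950 + (4.159 − 1)/995.4 = 1.200
NF = 10 log₁₀(1.200) = 0.79 dB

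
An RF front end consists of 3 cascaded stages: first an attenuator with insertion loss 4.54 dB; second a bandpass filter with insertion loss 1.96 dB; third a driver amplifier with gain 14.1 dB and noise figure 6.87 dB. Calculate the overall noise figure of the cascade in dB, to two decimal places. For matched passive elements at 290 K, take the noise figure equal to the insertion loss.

Convert to linear (a loss of L dB is a gain of −L dB): F_i = 10^(NF_i/10), G_i = 10^(G_i,dB/10)
  Stage 1: F_1 = 10^(4.54/10) = 2.844, G_1 = 10^(−4.54/10) = 0.3516
  Stage 2: F_2 = 10^(1.96/10) = 1.570, G_2 = 10^(−1.96/10) = 0.6368
  Stage 3: F_3 = 10^(6.87/10) = 4.864, G_3 = 10^(14.1/10) = 25.70
Friis cascade:
  F = 2.844 + (1.570 − 1)/0.3516 + (4.864 − 1)/0.2239 = 21.73
NF = 10 log₁₀(21.73) = 13.37 dB

13.37 dB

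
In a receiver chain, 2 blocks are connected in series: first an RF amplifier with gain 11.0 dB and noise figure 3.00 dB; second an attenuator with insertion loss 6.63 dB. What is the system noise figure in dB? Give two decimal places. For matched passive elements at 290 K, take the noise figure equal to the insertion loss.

Convert to linear (a loss of L dB is a gain of −L dB): F_i = 10^(NF_i/10), G_i = 10^(G_i,dB/10)
  Stage 1: F_1 = 10^(3.00/10) = 1.995, G_1 = 10^(11.0/10) = 12.59
  Stage 2: F_2 = 10^(6.63/10) = 4.603, G_2 = 10^(−6.63/10) = 0.2173
Friis cascade:
  F = 1.995 + (4.603 − 1)/12.59 = 2.281
NF = 10 log₁₀(2.281) = 3.58 dB

3.58 dB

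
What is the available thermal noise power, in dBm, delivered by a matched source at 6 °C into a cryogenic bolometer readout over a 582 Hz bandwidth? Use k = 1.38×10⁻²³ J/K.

−146.5 dBm

T = 6 °C + 273.15 = 279.15 K
P_n = kTB = 1.38×10⁻²³ × 279.15 × 5.82×10² = 2.24×10⁻¹⁸ W
In dBm: 10 log₁₀(2.24×10⁻¹⁸ / 10⁻³) = −146.5 dBm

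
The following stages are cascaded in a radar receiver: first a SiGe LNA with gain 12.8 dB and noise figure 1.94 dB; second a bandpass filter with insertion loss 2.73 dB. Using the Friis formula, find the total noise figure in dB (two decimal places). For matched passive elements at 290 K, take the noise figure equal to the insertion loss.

Convert to linear (a loss of L dB is a gain of −L dB): F_i = 10^(NF_i/10), G_i = 10^(G_i,dB/10)
  Stage 1: F_1 = 10^(1.94/10) = 1.563, G_1 = 10^(12.8/10) = 19.05
  Stage 2: F_2 = 10^(2.73/10) = 1.875, G_2 = 10^(−2.73/10) = 0.5333
Friis cascade:
  F = 1.563 + (1.875 − 1)/19.05 = 1.609
NF = 10 log₁₀(1.609) = 2.07 dB

2.07 dB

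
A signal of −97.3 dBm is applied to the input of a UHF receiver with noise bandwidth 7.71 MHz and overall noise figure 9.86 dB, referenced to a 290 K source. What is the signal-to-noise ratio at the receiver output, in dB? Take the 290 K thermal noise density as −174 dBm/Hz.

−2.0 dB

Noise floor: N = −174 + 10 log₁₀(B) + NF
10 log₁₀(7.71×10⁶) = 68.87 dB
N = −174 + 68.87 + 9.86 = −95.27 dBm
SNR = P_sig − N = −97.3 − (−95.27) = −2.03 dB → −2.0 dB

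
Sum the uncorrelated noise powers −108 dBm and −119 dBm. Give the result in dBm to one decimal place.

Convert to linear, add, convert back:
P₁ = 1.58×10⁻¹⁴ W, P₂ = 1.26×10⁻¹⁵ W
P_tot = 1.71×10⁻¹⁴ W → 10 log₁₀(P_tot / 10⁻³) = −107.7 dBm

−107.7 dBm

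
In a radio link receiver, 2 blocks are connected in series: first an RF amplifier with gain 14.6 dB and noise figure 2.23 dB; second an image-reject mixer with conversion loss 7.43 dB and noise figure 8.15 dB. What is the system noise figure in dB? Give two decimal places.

Convert to linear (a loss of L dB is a gain of −L dB): F_i = 10^(NF_i/10), G_i = 10^(G_i,dB/10)
  Stage 1: F_1 = 10^(2.23/10) = 1.671, G_1 = 10^(14.6/10) = 28.84
  Stage 2: F_2 = 10^(8.15/10) = 6.531, G_2 = 10^(−7.43/10) = 0.1807
Friis cascade:
  F = 1.671 + (6.531 − 1)/28.84 = 1.863
NF = 10 log₁₀(1.863) = 2.70 dB

2.70 dB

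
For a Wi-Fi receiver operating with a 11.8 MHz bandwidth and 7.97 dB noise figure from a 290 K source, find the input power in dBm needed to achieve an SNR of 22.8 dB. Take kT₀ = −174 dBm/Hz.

−72.5 dBm

Sensitivity = −174 + 10 log₁₀(B) + NF + SNR_min
= −174 + 70.72 + 7.97 + 22.8
= −72.51 dBm → −72.5 dBm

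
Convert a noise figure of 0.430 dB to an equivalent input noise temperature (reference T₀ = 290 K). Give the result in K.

F = 10^(0.430/10) = 1.10408
T_e = (F − 1)·T₀ = (1.10408 − 1) × 290 = 30.2 K

30.2 K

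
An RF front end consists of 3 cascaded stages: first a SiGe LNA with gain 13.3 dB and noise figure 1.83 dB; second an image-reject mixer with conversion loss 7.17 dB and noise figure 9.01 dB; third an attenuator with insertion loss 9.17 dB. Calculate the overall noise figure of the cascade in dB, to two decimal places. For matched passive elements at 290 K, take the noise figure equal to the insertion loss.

Convert to linear (a loss of L dB is a gain of −L dB): F_i = 10^(NF_i/10), G_i = 10^(G_i,dB/10)
  Stage 1: F_1 = 10^(1.83/10) = 1.524, G_1 = 10^(13.3/10) = 21.38
  Stage 2: F_2 = 10^(9.01/10) = 7.962, G_2 = 10^(−7.17/10) = 0.1919
  Stage 3: F_3 = 10^(9.17/10) = 8.260, G_3 = 10^(−9.17/10) = 0.1211
Friis cascade:
  F = 1.524 + (7.962 − 1)/21.38 + (8.260 − 1)/4.102 = 3.620
NF = 10 log₁₀(3.620) = 5.59 dB

5.59 dB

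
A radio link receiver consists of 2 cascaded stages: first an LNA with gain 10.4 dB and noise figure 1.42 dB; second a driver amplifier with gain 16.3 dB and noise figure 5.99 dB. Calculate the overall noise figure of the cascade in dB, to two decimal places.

Convert to linear (a loss of L dB is a gain of −L dB): F_i = 10^(NF_i/10), G_i = 10^(G_i,dB/10)
  Stage 1: F_1 = 10^(1.42/10) = 1.387, G_1 = 10^(10.4/10) = 10.96
  Stage 2: F_2 = 10^(5.99/10) = 3.972, G_2 = 10^(16.3/10) = 42.66
Friis cascade:
  F = 1.387 + (3.972 − 1)/10.96 = 1.658
NF = 10 log₁₀(1.658) = 2.20 dB

2.20 dB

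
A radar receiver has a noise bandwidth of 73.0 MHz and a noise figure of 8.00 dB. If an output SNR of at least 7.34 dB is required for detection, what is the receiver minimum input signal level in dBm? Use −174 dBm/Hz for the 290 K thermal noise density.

Sensitivity = −174 + 10 log₁₀(B) + NF + SNR_min
= −174 + 78.63 + 8.00 + 7.34
= −80.03 dBm → −80.0 dBm

−80.0 dBm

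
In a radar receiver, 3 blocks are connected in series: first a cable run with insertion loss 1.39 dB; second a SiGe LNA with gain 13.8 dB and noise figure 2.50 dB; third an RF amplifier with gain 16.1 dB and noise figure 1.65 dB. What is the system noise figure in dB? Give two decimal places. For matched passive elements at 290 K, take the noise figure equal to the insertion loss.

3.94 dB

Convert to linear (a loss of L dB is a gain of −L dB): F_i = 10^(NF_i/10), G_i = 10^(G_i,dB/10)
  Stage 1: F_1 = 10^(1.39/10) = 1.377, G_1 = 10^(−1.39/10) = 0.7261
  Stage 2: F_2 = 10^(2.50/10) = 1.778, G_2 = 10^(13.8/10) = 23.99
  Stage 3: F_3 = 10^(1.65/10) = 1.462, G_3 = 10^(16.1/10) = 40.74
Friis cascade:
  F = 1.377 + (1.778 − 1)/0.7261 + (1.462 − 1)/17.42 = 2.476
NF = 10 log₁₀(2.476) = 3.94 dB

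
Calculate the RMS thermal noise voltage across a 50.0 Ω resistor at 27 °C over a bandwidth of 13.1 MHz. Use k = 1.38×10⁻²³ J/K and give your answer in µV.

3.29 µV

T = 27 °C + 273.15 = 300.15 K
V_n = √(4kTRB)
4kTRB = 4 × 1.38×10⁻²³ × 300.15 × 5.00×10¹ × 1.31×10⁷ = 1.09×10⁻¹¹ V²
V_n = √(1.09×10⁻¹¹) = 3.29×10⁻⁶ V = 3.29 µV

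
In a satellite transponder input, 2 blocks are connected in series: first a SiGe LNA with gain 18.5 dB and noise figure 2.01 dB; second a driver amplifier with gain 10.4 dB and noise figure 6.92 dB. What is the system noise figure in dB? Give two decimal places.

2.16 dB

Convert to linear (a loss of L dB is a gain of −L dB): F_i = 10^(NF_i/10), G_i = 10^(G_i,dB/10)
  Stage 1: F_1 = 10^(2.01/10) = 1.589, G_1 = 10^(18.5/10) = 70.79
  Stage 2: F_2 = 10^(6.92/10) = 4.920, G_2 = 10^(10.4/10) = 10.96
Friis cascade:
  F = 1.589 + (4.920 − 1)/70.79 = 1.644
NF = 10 log₁₀(1.644) = 2.16 dB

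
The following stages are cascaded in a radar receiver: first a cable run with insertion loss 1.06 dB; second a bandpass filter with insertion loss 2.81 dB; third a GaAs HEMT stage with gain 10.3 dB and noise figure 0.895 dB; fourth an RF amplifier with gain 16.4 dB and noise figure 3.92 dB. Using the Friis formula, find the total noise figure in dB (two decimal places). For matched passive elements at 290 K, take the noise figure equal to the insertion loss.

Convert to linear (a loss of L dB is a gain of −L dB): F_i = 10^(NF_i/10), G_i = 10^(G_i,dB/10)
  Stage 1: F_1 = 10^(1.06/10) = 1.276, G_1 = 10^(−1.06/10) = 0.7834
  Stage 2: F_2 = 10^(2.81/10) = 1.910, G_2 = 10^(−2.81/10) = 0.5236
  Stage 3: F_3 = 10^(0.895/10) = 1.229, G_3 = 10^(10.3/10) = 10.72
  Stage 4: F_4 = 10^(3.92/10) = 2.466, G_4 = 10^(16.4/10) = 43.65
Friis cascade:
  F = 1.276 + (1.910 − 1)/0.7834 + (1.229 − 1)/0.4102 + (2.466 − 1)/4.395 = 3.329
NF = 10 log₁₀(3.329) = 5.22 dB

5.22 dB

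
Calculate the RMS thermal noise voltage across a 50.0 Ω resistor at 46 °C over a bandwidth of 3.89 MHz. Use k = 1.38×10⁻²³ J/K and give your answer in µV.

1.85 µV

T = 46 °C + 273.15 = 319.15 K
V_n = √(4kTRB)
4kTRB = 4 × 1.38×10⁻²³ × 319.15 × 5.00×10¹ × 3.89×10⁶ = 3.43×10⁻¹² V²
V_n = √(3.43×10⁻¹²) = 1.85×10⁻⁶ V = 1.85 µV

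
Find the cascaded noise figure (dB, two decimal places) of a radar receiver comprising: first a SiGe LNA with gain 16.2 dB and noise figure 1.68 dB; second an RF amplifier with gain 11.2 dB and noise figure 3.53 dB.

Convert to linear (a loss of L dB is a gain of −L dB): F_i = 10^(NF_i/10), G_i = 10^(G_i,dB/10)
  Stage 1: F_1 = 10^(1.68/10) = 1.472, G_1 = 10^(16.2/10) = 41.69
  Stage 2: F_2 = 10^(3.53/10) = 2.254, G_2 = 10^(11.2/10) = 13.18
Friis cascade:
  F = 1.472 + (2.254 − 1)/41.69 = 1.502
NF = 10 log₁₀(1.502) = 1.77 dB

1.77 dB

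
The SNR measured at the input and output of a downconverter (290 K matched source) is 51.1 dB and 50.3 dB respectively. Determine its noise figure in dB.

0.8 dB

NF (dB) = SNR_in(dB) − SNR_out(dB) when the source is at T₀
NF = 51.1 − 50.3 = 0.8 dB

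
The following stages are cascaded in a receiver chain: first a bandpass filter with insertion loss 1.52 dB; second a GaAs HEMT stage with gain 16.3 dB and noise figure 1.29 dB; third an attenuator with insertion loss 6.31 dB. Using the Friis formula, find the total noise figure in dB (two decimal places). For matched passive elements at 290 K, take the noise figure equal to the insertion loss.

3.05 dB

Convert to linear (a loss of L dB is a gain of −L dB): F_i = 10^(NF_i/10), G_i = 10^(G_i,dB/10)
  Stage 1: F_1 = 10^(1.52/10) = 1.419, G_1 = 10^(−1.52/10) = 0.7047
  Stage 2: F_2 = 10^(1.29/10) = 1.346, G_2 = 10^(16.3/10) = 42.66
  Stage 3: F_3 = 10^(6.31/10) = 4.276, G_3 = 10^(−6.31/10) = 0.2339
Friis cascade:
  F = 1.419 + (1.346 − 1)/0.7047 + (4.276 − 1)/30.06 = 2.019
NF = 10 log₁₀(2.019) = 3.05 dB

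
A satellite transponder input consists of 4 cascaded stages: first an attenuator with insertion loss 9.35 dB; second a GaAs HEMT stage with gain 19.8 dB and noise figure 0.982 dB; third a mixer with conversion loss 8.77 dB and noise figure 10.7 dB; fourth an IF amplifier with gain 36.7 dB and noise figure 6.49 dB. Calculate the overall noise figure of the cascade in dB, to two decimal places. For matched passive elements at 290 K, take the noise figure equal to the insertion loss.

Convert to linear (a loss of L dB is a gain of −L dB): F_i = 10^(NF_i/10), G_i = 10^(G_i,dB/10)
  Stage 1: F_1 = 10^(9.35/10) = 8.610, G_1 = 10^(−9.35/10) = 0.1161
  Stage 2: F_2 = 10^(0.982/10) = 1.254, G_2 = 10^(19.8/10) = 95.50
  Stage 3: F_3 = 10^(10.7/10) = 11.75, G_3 = 10^(−8.77/10) = 0.1327
  Stage 4: F_4 = 10^(6.49/10) = 4.457, G_4 = 10^(36.7/10) = 4677
Friis cascade:
  F = 8.610 + (1.254 − 1)/0.1161 + (11.75 − 1)/11.09 + (4.457 − 1)/1.472 = 14.11
NF = 10 log₁₀(14.11) = 11.50 dB

11.50 dB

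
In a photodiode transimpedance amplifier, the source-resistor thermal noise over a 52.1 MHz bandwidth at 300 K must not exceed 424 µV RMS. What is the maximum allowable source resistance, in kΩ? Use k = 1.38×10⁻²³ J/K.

208 kΩ

Johnson–Nyquist: V_n = √(4kTRB) ⇒ R = V_n² / (4kTB)
4kTB = 4 × 1.38×10⁻²³ × 300 × 5.21×10⁷ = 8.63×10⁻¹³
R = (4.24×10⁻⁴)² / 8.63×10⁻¹³ = 2.08×10⁵ Ω = 208 kΩ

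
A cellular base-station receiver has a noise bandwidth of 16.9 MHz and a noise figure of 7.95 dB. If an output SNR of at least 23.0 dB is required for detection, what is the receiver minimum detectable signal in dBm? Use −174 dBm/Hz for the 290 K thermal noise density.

Sensitivity = −174 + 10 log₁₀(B) + NF + SNR_min
= −174 + 72.28 + 7.95 + 23.0
= −70.77 dBm → −70.8 dBm

−70.8 dBm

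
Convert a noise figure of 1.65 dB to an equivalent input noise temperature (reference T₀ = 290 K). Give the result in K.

F = 10^(1.65/10) = 1.46218
T_e = (F − 1)·T₀ = (1.46218 − 1) × 290 = 134 K

134 K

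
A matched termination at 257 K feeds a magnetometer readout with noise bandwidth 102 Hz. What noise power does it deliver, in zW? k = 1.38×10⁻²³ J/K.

362 zW

P_n = kTB = 1.38×10⁻²³ × 257 × 1.02×10² = 3.62×10⁻¹⁹ W = 362 zW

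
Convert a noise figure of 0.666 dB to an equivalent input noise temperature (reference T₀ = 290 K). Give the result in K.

F = 10^(0.666/10) = 1.16574
T_e = (F − 1)·T₀ = (1.16574 − 1) × 290 = 48.1 K

48.1 K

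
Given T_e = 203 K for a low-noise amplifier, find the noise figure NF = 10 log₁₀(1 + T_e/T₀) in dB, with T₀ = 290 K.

2.30 dB

F = 1 + T_e/T₀ = 1 + 203/290 = 1.7
NF = 10 log₁₀(1.7) = 2.30 dB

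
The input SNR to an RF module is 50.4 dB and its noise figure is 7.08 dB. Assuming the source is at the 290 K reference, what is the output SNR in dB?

By definition F = SNR_in/SNR_out, so in dB: SNR_out = SNR_in − NF
SNR_out = 50.4 − 7.08 = 43.32 dB

43.32 dB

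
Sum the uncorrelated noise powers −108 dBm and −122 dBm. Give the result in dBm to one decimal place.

−107.8 dBm

Convert to linear, add, convert back:
P₁ = 1.58×10⁻¹⁴ W, P₂ = 6.31×10⁻¹⁶ W
P_tot = 1.65×10⁻¹⁴ W → 10 log₁₀(P_tot / 10⁻³) = −107.8 dBm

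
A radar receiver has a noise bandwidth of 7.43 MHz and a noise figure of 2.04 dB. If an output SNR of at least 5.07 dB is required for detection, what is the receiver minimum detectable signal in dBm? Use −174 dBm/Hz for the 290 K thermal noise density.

Sensitivity = −174 + 10 log₁₀(B) + NF + SNR_min
= −174 + 68.71 + 2.04 + 5.07
= −98.18 dBm → −98.2 dBm

−98.2 dBm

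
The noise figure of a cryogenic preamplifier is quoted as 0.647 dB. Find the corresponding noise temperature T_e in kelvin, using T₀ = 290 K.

F = 10^(0.647/10) = 1.16065
T_e = (F − 1)·T₀ = (1.16065 − 1) × 290 = 46.6 K

46.6 K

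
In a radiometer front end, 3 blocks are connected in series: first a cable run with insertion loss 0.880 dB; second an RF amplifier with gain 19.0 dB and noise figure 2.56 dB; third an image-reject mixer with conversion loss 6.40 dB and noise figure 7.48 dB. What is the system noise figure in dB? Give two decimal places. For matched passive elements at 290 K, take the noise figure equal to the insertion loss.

Convert to linear (a loss of L dB is a gain of −L dB): F_i = 10^(NF_i/10), G_i = 10^(G_i,dB/10)
  Stage 1: F_1 = 10^(0.880/10) = 1.225, G_1 = 10^(−0.880/10) = 0.8166
  Stage 2: F_2 = 10^(2.56/10) = 1.803, G_2 = 10^(19.0/10) = 79.43
  Stage 3: F_3 = 10^(7.48/10) = 5.598, G_3 = 10^(−6.40/10) = 0.2291
Friis cascade:
  F = 1.225 + (1.803 − 1)/0.8166 + (5.598 − 1)/64.86 = 2.279
NF = 10 log₁₀(2.279) = 3.58 dB

3.58 dB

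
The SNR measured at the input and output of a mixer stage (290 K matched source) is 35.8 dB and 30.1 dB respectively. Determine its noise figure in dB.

5.7 dB

NF (dB) = SNR_in(dB) − SNR_out(dB) when the source is at T₀
NF = 35.8 − 30.1 = 5.7 dB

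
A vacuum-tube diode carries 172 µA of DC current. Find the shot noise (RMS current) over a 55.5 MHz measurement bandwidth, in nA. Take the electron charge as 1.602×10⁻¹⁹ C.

55.3 nA

I_n = √(2qI·B)
2qI·B = 2 × 1.602×10⁻¹⁹ × 1.72×10⁻⁴ × 5.55×10⁷ = 3.06×10⁻¹⁵ A²
I_n = √(3.06×10⁻¹⁵) = 5.53×10⁻⁸ A = 55.3 nA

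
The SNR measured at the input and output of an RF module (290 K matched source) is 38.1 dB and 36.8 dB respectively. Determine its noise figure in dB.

NF (dB) = SNR_in(dB) − SNR_out(dB) when the source is at T₀
NF = 38.1 − 36.8 = 1.3 dB

1.3 dB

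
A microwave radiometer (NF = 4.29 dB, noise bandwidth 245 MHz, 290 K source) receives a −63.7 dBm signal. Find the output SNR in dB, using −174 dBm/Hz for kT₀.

Noise floor: N = −174 + 10 log₁₀(B) + NF
10 log₁₀(2.45×10⁸) = 83.89 dB
N = −174 + 83.89 + 4.29 = −85.82 dBm
SNR = P_sig − N = −63.7 − (−85.82) = 22.12 dB → 22.1 dB

22.1 dB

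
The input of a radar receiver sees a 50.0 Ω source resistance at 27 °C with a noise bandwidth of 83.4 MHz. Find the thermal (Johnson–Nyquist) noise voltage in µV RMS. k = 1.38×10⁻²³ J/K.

8.31 µV

T = 27 °C + 273.15 = 300.15 K
V_n = √(4kTRB)
4kTRB = 4 × 1.38×10⁻²³ × 300.15 × 5.00×10¹ × 8.34×10⁷ = 6.91×10⁻¹¹ V²
V_n = √(6.91×10⁻¹¹) = 8.31×10⁻⁶ V = 8.31 µV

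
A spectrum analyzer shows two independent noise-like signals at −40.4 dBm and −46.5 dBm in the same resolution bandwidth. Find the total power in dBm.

−39.4 dBm

Convert to linear, add, convert back:
P₁ = 9.12×10⁻⁸ W, P₂ = 2.24×10⁻⁸ W
P_tot = 1.14×10⁻⁷ W → 10 log₁₀(P_tot / 10⁻³) = −39.4 dBm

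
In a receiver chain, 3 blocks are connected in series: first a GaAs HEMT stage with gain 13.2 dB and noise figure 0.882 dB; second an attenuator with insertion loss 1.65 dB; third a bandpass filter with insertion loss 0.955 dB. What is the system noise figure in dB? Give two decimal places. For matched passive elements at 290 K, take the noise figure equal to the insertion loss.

Convert to linear (a loss of L dB is a gain of −L dB): F_i = 10^(NF_i/10), G_i = 10^(G_i,dB/10)
  Stage 1: F_1 = 10^(0.882/10) = 1.225, G_1 = 10^(13.2/10) = 20.89
  Stage 2: F_2 = 10^(1.65/10) = 1.462, G_2 = 10^(−1.65/10) = 0.6839
  Stage 3: F_3 = 10^(0.955/10) = 1.246, G_3 = 10^(−0.955/10) = 0.8026
Friis cascade:
  F = 1.225 + (1.462 − 1)/20.89 + (1.246 − 1)/14.29 = 1.265
NF = 10 log₁₀(1.265) = 1.02 dB

1.02 dB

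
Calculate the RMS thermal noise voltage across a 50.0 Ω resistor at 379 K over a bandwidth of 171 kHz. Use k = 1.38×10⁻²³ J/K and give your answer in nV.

423 nV

V_n = √(4kTRB)
4kTRB = 4 × 1.38×10⁻²³ × 379 × 5.00×10¹ × 1.71×10⁵ = 1.79×10⁻¹³ V²
V_n = √(1.79×10⁻¹³) = 4.23×10⁻⁷ V = 423 nV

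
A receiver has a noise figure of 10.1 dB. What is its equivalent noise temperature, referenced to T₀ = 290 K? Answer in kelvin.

2678 K

F = 10^(10.1/10) = 10.2329
T_e = (F − 1)·T₀ = (10.2329 − 1) × 290 = 2678 K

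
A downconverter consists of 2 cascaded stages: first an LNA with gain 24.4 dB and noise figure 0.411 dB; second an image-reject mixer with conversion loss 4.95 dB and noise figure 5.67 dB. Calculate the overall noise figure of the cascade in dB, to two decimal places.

Convert to linear (a loss of L dB is a gain of −L dB): F_i = 10^(NF_i/10), G_i = 10^(G_i,dB/10)
  Stage 1: F_1 = 10^(0.411/10) = 1.099, G_1 = 10^(24.4/10) = 275.4
  Stage 2: F_2 = 10^(5.67/10) = 3.690, G_2 = 10^(−4.95/10) = 0.3199
Friis cascade:
  F = 1.099 + (3.690 − 1)/275.4 = 1.109
NF = 10 log₁₀(1.109) = 0.45 dB

0.45 dB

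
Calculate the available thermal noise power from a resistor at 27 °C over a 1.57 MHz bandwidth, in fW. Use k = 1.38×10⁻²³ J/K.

6.50 fW

T = 27 °C + 273.15 = 300.15 K
P_n = kTB = 1.38×10⁻²³ × 300.15 × 1.57×10⁶ = 6.50×10⁻¹⁵ W = 6.50 fW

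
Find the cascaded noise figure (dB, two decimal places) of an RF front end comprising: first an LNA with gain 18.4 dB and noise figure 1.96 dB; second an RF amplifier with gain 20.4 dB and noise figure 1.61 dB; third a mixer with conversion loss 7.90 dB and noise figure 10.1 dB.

Convert to linear (a loss of L dB is a gain of −L dB): F_i = 10^(NF_i/10), G_i = 10^(G_i,dB/10)
  Stage 1: F_1 = 10^(1.96/10) = 1.570, G_1 = 10^(18.4/10) = 69.18
  Stage 2: F_2 = 10^(1.61/10) = 1.449, G_2 = 10^(20.4/10) = 109.6
  Stage 3: F_3 = 10^(10.1/10) = 10.23, G_3 = 10^(−7.90/10) = 0.1622
Friis cascade:
  F = 1.570 + (1.449 − 1)/69.18 + (10.23 − 1)/7586 = 1.578
NF = 10 log₁₀(1.578) = 1.98 dB

1.98 dB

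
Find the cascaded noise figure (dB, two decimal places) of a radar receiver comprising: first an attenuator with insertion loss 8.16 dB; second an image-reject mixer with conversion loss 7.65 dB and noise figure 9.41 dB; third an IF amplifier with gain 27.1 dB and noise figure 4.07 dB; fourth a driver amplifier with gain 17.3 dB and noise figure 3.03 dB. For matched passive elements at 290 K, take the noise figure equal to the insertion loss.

Convert to linear (a loss of L dB is a gain of −L dB): F_i = 10^(NF_i/10), G_i = 10^(G_i,dB/10)
  Stage 1: F_1 = 10^(8.16/10) = 6.546, G_1 = 10^(−8.16/10) = 0.1528
  Stage 2: F_2 = 10^(9.41/10) = 8.730, G_2 = 10^(−7.65/10) = 0.1718
  Stage 3: F_3 = 10^(4.07/10) = 2.553, G_3 = 10^(27.1/10) = 512.9
  Stage 4: F_4 = 10^(3.03/10) = 2.009, G_4 = 10^(17.3/10) = 53.70
Friis cascade:
  F = 6.546 + (8.730 − 1)/0.1528 + (2.553 − 1)/0.02624 + (2.009 − 1)/13.46 = 116.4
NF = 10 log₁₀(116.4) = 20.66 dB

20.66 dB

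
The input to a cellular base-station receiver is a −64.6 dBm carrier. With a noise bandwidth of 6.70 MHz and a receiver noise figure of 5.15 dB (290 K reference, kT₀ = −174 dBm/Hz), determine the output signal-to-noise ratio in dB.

Noise floor: N = −174 + 10 log₁₀(B) + NF
10 log₁₀(6.70×10⁶) = 68.26 dB
N = −174 + 68.26 + 5.15 = −100.59 dBm
SNR = P_sig − N = −64.6 − (−100.59) = 35.99 dB → 36.0 dB

36.0 dB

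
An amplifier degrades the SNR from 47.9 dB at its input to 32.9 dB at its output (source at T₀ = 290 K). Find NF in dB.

NF (dB) = SNR_in(dB) − SNR_out(dB) when the source is at T₀
NF = 47.9 − 32.9 = 15.0 dB

15.0 dB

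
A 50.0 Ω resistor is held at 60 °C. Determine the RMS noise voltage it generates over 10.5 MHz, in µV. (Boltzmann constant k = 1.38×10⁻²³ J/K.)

3.11 µV

T = 60 °C + 273.15 = 333.15 K
V_n = √(4kTRB)
4kTRB = 4 × 1.38×10⁻²³ × 333.15 × 5.00×10¹ × 1.05×10⁷ = 9.65×10⁻¹² V²
V_n = √(9.65×10⁻¹²) = 3.11×10⁻⁶ V = 3.11 µV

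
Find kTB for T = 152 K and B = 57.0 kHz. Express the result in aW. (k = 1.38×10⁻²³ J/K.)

120 aW

P_n = kTB = 1.38×10⁻²³ × 152 × 5.70×10⁴ = 1.20×10⁻¹⁶ W = 120 aW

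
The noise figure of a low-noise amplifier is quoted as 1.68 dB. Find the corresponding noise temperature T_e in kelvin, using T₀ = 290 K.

137 K

F = 10^(1.68/10) = 1.47231
T_e = (F − 1)·T₀ = (1.47231 − 1) × 290 = 137 K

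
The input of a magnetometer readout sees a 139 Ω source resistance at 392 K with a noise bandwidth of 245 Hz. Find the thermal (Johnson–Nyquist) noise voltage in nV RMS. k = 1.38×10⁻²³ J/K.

V_n = √(4kTRB)
4kTRB = 4 × 1.38×10⁻²³ × 392 × 1.39×10² × 2.45×10² = 7.37×10⁻¹⁶ V²
V_n = √(7.37×10⁻¹⁶) = 2.71×10⁻⁸ V = 27.1 nV

27.1 nV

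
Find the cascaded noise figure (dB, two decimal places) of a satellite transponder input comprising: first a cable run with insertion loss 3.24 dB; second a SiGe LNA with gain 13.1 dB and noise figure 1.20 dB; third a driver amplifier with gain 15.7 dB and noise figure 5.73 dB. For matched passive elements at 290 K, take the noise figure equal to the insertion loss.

Convert to linear (a loss of L dB is a gain of −L dB): F_i = 10^(NF_i/10), G_i = 10^(G_i,dB/10)
  Stage 1: F_1 = 10^(3.24/10) = 2.109, G_1 = 10^(−3.24/10) = 0.4742
  Stage 2: F_2 = 10^(1.20/10) = 1.318, G_2 = 10^(13.1/10) = 20.42
  Stage 3: F_3 = 10^(5.73/10) = 3.741, G_3 = 10^(15.7/10) = 37.15
Friis cascade:
  F = 2.109 + (1.318 − 1)/0.4742 + (3.741 − 1)/9.683 = 3.063
NF = 10 log₁₀(3.063) = 4.86 dB

4.86 dB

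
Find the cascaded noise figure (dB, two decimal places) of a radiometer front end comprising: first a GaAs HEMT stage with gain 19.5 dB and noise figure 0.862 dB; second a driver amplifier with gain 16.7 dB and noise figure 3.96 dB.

0.92 dB

Convert to linear (a loss of L dB is a gain of −L dB): F_i = 10^(NF_i/10), G_i = 10^(G_i,dB/10)
  Stage 1: F_1 = 10^(0.862/10) = 1.220, G_1 = 10^(19.5/10) = 89.13
  Stage 2: F_2 = 10^(3.96/10) = 2.489, G_2 = 10^(16.7/10) = 46.77
Friis cascade:
  F = 1.220 + (2.489 − 1)/89.13 = 1.236
NF = 10 log₁₀(1.236) = 0.92 dB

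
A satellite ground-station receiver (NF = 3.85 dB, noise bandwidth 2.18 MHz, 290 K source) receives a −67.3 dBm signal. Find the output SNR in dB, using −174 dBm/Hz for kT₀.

39.5 dB

Noise floor: N = −174 + 10 log₁₀(B) + NF
10 log₁₀(2.18×10⁶) = 63.38 dB
N = −174 + 63.38 + 3.85 = −106.77 dBm
SNR = P_sig − N = −67.3 − (−106.77) = 39.47 dB → 39.5 dB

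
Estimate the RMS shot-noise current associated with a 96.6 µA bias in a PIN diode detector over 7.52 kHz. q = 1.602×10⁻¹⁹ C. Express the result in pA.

482 pA

I_n = √(2qI·B)
2qI·B = 2 × 1.602×10⁻¹⁹ × 9.66×10⁻⁵ × 7.52×10³ = 2.33×10⁻¹⁹ A²
I_n = √(2.33×10⁻¹⁹) = 4.82×10⁻¹⁰ A = 482 pA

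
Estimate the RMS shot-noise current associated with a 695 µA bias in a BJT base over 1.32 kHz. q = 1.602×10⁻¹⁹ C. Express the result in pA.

542 pA

I_n = √(2qI·B)
2qI·B = 2 × 1.602×10⁻¹⁹ × 6.95×10⁻⁴ × 1.32×10³ = 2.94×10⁻¹⁹ A²
I_n = √(2.94×10⁻¹⁹) = 5.42×10⁻¹⁰ A = 542 pA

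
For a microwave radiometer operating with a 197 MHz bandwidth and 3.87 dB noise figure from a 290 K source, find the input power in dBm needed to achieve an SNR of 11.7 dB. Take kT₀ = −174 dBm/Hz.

Sensitivity = −174 + 10 log₁₀(B) + NF + SNR_min
= −174 + 82.94 + 3.87 + 11.7
= −75.49 dBm → −75.5 dBm

−75.5 dBm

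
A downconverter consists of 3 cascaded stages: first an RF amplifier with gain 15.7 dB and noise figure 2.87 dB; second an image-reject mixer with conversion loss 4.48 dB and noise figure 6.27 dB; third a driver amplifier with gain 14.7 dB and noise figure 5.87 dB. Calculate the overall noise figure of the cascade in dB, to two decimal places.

Convert to linear (a loss of L dB is a gain of −L dB): F_i = 10^(NF_i/10), G_i = 10^(G_i,dB/10)
  Stage 1: F_1 = 10^(2.87/10) = 1.936, G_1 = 10^(15.7/10) = 37.15
  Stage 2: F_2 = 10^(6.27/10) = 4.236, G_2 = 10^(−4.48/10) = 0.3565
  Stage 3: F_3 = 10^(5.87/10) = 3.864, G_3 = 10^(14.7/10) = 29.51
Friis cascade:
  F = 1.936 + (4.236 − 1)/37.15 + (3.864 − 1)/13.24 = 2.240
NF = 10 log₁₀(2.240) = 3.50 dB

3.50 dB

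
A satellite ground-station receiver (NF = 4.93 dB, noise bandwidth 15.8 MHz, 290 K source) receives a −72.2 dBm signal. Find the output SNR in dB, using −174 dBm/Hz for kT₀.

24.9 dB

Noise floor: N = −174 + 10 log₁₀(B) + NF
10 log₁₀(1.58×10⁷) = 71.99 dB
N = −174 + 71.99 + 4.93 = −97.08 dBm
SNR = P_sig − N = −72.2 − (−97.08) = 24.88 dB → 24.9 dB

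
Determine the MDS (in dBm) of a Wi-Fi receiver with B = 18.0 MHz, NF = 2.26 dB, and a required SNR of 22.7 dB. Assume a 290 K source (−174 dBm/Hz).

−76.5 dBm

Sensitivity = −174 + 10 log₁₀(B) + NF + SNR_min
= −174 + 72.55 + 2.26 + 22.7
= −76.49 dBm → −76.5 dBm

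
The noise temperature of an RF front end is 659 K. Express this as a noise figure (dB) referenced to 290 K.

F = 1 + T_e/T₀ = 1 + 659/290 = 3.27241
NF = 10 log₁₀(3.27241) = 5.15 dB

5.15 dB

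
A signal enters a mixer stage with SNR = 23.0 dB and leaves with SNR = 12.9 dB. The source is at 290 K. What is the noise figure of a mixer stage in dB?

10.1 dB

NF (dB) = SNR_in(dB) − SNR_out(dB) when the source is at T₀
NF = 23.0 − 12.9 = 10.1 dB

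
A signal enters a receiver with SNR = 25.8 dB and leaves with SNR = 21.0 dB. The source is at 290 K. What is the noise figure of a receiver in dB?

NF (dB) = SNR_in(dB) − SNR_out(dB) when the source is at T₀
NF = 25.8 − 21.0 = 4.8 dB

4.8 dB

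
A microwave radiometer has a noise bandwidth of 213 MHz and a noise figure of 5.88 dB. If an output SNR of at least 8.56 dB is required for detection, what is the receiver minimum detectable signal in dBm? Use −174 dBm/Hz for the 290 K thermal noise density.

−76.3 dBm

Sensitivity = −174 + 10 log₁₀(B) + NF + SNR_min
= −174 + 83.28 + 5.88 + 8.56
= −76.28 dBm → −76.3 dBm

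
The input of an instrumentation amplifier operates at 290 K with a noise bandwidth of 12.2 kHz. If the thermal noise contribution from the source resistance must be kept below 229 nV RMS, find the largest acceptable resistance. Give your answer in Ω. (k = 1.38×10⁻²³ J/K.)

269 Ω

Johnson–Nyquist: V_n = √(4kTRB) ⇒ R = V_n² / (4kTB)
4kTB = 4 × 1.38×10⁻²³ × 290 × 1.22×10⁴ = 1.95×10⁻¹⁶
R = (2.29×10⁻⁷)² / 1.95×10⁻¹⁶ = 2.69×10² Ω = 269 Ω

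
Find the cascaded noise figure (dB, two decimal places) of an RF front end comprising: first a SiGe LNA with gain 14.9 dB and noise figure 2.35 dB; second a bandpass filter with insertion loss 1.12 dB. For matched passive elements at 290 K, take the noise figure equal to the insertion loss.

Convert to linear (a loss of L dB is a gain of −L dB): F_i = 10^(NF_i/10), G_i = 10^(G_i,dB/10)
  Stage 1: F_1 = 10^(2.35/10) = 1.718, G_1 = 10^(14.9/10) = 30.90
  Stage 2: F_2 = 10^(1.12/10) = 1.294, G_2 = 10^(−1.12/10) = 0.7727
Friis cascade:
  F = 1.718 + (1.294 − 1)/30.90 = 1.727
NF = 10 log₁₀(1.727) = 2.37 dB

2.37 dB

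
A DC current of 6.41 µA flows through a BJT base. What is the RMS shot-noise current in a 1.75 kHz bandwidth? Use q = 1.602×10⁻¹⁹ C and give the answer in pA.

I_n = √(2qI·B)
2qI·B = 2 × 1.602×10⁻¹⁹ × 6.41×10⁻⁶ × 1.75×10³ = 3.59×10⁻²¹ A²
I_n = √(3.59×10⁻²¹) = 6.00×10⁻¹¹ A = 60.0 pA

60.0 pA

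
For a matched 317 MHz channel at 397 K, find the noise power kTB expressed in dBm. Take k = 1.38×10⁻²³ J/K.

P_n = kTB = 1.38×10⁻²³ × 397 × 3.17×10⁸ = 1.74×10⁻¹² W
In dBm: 10 log₁₀(1.74×10⁻¹² / 10⁻³) = −87.6 dBm

−87.6 dBm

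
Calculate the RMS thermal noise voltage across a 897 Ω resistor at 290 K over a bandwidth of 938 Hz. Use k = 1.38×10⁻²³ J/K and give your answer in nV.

V_n = √(4kTRB)
4kTRB = 4 × 1.38×10⁻²³ × 290 × 8.97×10² × 9.38×10² = 1.35×10⁻¹⁴ V²
V_n = √(1.35×10⁻¹⁴) = 1.16×10⁻⁷ V = 116 nV

116 nV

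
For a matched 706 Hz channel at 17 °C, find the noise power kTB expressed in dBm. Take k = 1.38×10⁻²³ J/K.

T = 17 °C + 273.15 = 290.15 K
P_n = kTB = 1.38×10⁻²³ × 290.15 × 7.06×10² = 2.83×10⁻¹⁸ W
In dBm: 10 log₁₀(2.83×10⁻¹⁸ / 10⁻³) = −145.5 dBm

−145.5 dBm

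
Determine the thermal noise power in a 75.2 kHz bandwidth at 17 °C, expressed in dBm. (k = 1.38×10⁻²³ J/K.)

−125.2 dBm

T = 17 °C + 273.15 = 290.15 K
P_n = kTB = 1.38×10⁻²³ × 290.15 × 7.52×10⁴ = 3.01×10⁻¹⁶ W
In dBm: 10 log₁₀(3.01×10⁻¹⁶ / 10⁻³) = −125.2 dBm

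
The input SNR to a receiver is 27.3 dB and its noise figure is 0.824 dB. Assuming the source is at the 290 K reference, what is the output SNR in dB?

26.476 dB

By definition F = SNR_in/SNR_out, so in dB: SNR_out = SNR_in − NF
SNR_out = 27.3 − 0.824 = 26.476 dB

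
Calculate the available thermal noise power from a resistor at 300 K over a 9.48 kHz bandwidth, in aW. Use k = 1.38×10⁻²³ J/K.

P_n = kTB = 1.38×10⁻²³ × 300 × 9.48×10³ = 3.92×10⁻¹⁷ W = 39.2 aW

39.2 aW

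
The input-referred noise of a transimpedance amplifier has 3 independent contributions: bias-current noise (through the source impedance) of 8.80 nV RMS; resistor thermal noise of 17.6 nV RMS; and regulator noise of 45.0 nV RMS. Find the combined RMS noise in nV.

49.1 nV

Uncorrelated sources add in power (mean-square): V_tot = √(ΣV_i²)
V_tot = √[(8.80×10⁻⁹)² + (1.76×10⁻⁸)² + (4.50×10⁻⁸)²] = 4.91×10⁻⁸ V = 49.1 nV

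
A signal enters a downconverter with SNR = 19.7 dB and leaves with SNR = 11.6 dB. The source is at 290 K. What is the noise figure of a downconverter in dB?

8.1 dB

NF (dB) = SNR_in(dB) − SNR_out(dB) when the source is at T₀
NF = 19.7 − 11.6 = 8.1 dB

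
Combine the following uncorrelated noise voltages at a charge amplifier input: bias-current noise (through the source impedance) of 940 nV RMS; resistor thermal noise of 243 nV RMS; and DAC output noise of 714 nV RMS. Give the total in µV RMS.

Uncorrelated sources add in power (mean-square): V_tot = √(ΣV_i²)
V_tot = √[(9.40×10⁻⁷)² + (2.43×10⁻⁷)² + (7.14×10⁻⁷)²] = 1.21×10⁻⁶ V = 1.21 µV

1.21 µV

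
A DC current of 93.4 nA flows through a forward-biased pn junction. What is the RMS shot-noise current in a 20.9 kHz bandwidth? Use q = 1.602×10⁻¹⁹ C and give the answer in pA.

I_n = √(2qI·B)
2qI·B = 2 × 1.602×10⁻¹⁹ × 9.34×10⁻⁸ × 2.09×10⁴ = 6.25×10⁻²² A²
I_n = √(6.25×10⁻²²) = 2.50×10⁻¹¹ A = 25.0 pA

25.0 pA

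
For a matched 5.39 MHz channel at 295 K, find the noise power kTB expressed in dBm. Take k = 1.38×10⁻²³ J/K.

P_n = kTB = 1.38×10⁻²³ × 295 × 5.39×10⁶ = 2.19×10⁻¹⁴ W
In dBm: 10 log₁₀(2.19×10⁻¹⁴ / 10⁻³) = −106.6 dBm

−106.6 dBm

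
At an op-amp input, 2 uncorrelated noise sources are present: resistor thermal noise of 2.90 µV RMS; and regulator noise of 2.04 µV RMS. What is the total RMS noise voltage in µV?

Uncorrelated sources add in power (mean-square): V_tot = √(ΣV_i²)
V_tot = √[(2.90×10⁻⁶)² + (2.04×10⁻⁶)²] = 3.55×10⁻⁶ V = 3.55 µV

3.55 µV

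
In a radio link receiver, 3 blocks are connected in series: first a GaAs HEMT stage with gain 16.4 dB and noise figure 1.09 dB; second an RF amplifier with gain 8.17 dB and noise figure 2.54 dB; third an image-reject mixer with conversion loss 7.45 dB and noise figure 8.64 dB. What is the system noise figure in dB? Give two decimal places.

Convert to linear (a loss of L dB is a gain of −L dB): F_i = 10^(NF_i/10), G_i = 10^(G_i,dB/10)
  Stage 1: F_1 = 10^(1.09/10) = 1.285, G_1 = 10^(16.4/10) = 43.65
  Stage 2: F_2 = 10^(2.54/10) = 1.795, G_2 = 10^(8.17/10) = 6.561
  Stage 3: F_3 = 10^(8.64/10) = 7.311, G_3 = 10^(−7.45/10) = 0.1799
Friis cascade:
  F = 1.285 + (1.795 − 1)/43.65 + (7.311 − 1)/286.4 = 1.326
NF = 10 log₁₀(1.326) = 1.22 dB

1.22 dB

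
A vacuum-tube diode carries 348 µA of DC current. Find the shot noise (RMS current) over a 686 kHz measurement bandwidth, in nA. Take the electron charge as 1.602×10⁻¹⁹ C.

8.75 nA

I_n = √(2qI·B)
2qI·B = 2 × 1.602×10⁻¹⁹ × 3.48×10⁻⁴ × 6.86×10⁵ = 7.65×10⁻¹⁷ A²
I_n = √(7.65×10⁻¹⁷) = 8.75×10⁻⁹ A = 8.75 nA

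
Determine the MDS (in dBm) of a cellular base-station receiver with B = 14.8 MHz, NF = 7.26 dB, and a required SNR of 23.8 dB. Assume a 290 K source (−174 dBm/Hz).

Sensitivity = −174 + 10 log₁₀(B) + NF + SNR_min
= −174 + 71.7 + 7.26 + 23.8
= −71.24 dBm → −71.2 dBm

−71.2 dBm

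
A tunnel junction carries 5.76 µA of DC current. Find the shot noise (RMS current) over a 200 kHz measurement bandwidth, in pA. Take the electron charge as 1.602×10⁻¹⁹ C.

608 pA

I_n = √(2qI·B)
2qI·B = 2 × 1.602×10⁻¹⁹ × 5.76×10⁻⁶ × 2.00×10⁵ = 3.69×10⁻¹⁹ A²
I_n = √(3.69×10⁻¹⁹) = 6.08×10⁻¹⁰ A = 608 pA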